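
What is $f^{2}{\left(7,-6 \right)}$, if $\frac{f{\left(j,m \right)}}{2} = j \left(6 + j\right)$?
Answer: $33124$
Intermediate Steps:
$f{\left(j,m \right)} = 2 j \left(6 + j\right)$
$f^{2}{\left(7,-6 \right)} = \left(2 \cdot 7 \left(6 + 7\right)\right)^{2} = \left(2 \cdot 7 \cdot 13\right)^{2} = 182^{2} = 33124$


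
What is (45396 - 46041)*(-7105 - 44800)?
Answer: 33478725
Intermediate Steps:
(45396 - 46041)*(-7105 - 44800) = -645*(-51905) = 33478725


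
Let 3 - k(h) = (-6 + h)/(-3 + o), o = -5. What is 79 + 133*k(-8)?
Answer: 981/4 ≈ 245.25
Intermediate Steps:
k(h) = 9/4 + h/8 (k(h) = 3 - (-6 + h)/(-3 - 5) = 3 - (-6 + h)/(-8) = 3 - (-6 + h)*(-1)/8 = 3 - (¾ - h/8) = 3 + (-¾ + h/8) = 9/4 + h/8)
79 + 133*k(-8) = 79 + 133*(9/4 + (⅛)*(-8)) = 79 + 133*(9/4 - 1) = 79 + 133*(5/4) = 79 + 665/4 = 981/4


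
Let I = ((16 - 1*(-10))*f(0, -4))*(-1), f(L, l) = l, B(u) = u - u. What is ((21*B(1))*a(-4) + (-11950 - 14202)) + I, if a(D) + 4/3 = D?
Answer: -26048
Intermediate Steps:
a(D) = -4/3 + D
B(u) = 0
I = 104 (I = ((16 - 1*(-10))*(-4))*(-1) = ((16 + 10)*(-4))*(-1) = (26*(-4))*(-1) = -104*(-1) = 104)
((21*B(1))*a(-4) + (-11950 - 14202)) + I = ((21*0)*(-4/3 - 4) + (-11950 - 14202)) + 104 = (0*(-16/3) - 26152) + 104 = (0 - 26152) + 104 = -26152 + 104 = -26048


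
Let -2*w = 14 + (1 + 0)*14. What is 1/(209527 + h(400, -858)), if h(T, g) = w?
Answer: 1/209513 ≈ 4.7730e-6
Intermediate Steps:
w = -14 (w = -(14 + (1 + 0)*14)/2 = -(14 + 1*14)/2 = -(14 + 14)/2 = -1/2*28 = -14)
h(T, g) = -14
1/(209527 + h(400, -858)) = 1/(209527 - 14) = 1/209513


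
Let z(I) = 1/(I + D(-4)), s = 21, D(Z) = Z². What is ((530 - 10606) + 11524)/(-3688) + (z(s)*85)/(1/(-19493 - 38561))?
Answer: -2274852687/17057 ≈ -1.3337e+5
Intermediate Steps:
z(I) = 1/(16 + I) (z(I) = 1/(I + (-4)²) = 1/(I + 16) = 1/(16 + I))
((530 - 10606) + 11524)/(-3688) + (z(s)*85)/(1/(-19493 - 38561)) = ((530 - 10606) + 11524)/(-3688) + (85/(16 + 21))/(1/(-19493 - 38561)) = (-10076 + 11524)*(-1/3688) + (85/37)/(1/(-58054)) = 1448*(-1/3688) + ((1/37)*85)/(-1/58054) = -181/461 + (85/37)*(-58054) = -181/461 - 4934590/37 = -2274852687/17057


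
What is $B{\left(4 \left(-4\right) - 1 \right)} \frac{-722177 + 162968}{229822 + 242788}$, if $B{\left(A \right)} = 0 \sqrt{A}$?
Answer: $0$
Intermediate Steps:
$B{\left(A \right)} = 0$
$B{\left(4 \left(-4\right) - 1 \right)} \frac{-722177 + 162968}{229822 + 242788} = 0 \frac{-722177 + 162968}{229822 + 242788} = 0 \left(- \frac{559209}{472610}\right) = 0$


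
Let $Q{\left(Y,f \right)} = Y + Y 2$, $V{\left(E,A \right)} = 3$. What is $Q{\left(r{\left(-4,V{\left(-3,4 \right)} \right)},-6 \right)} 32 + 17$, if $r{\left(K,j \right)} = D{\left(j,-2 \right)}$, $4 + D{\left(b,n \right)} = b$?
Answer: $-79$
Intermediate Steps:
$D{\left(b,n \right)} = -4 + b$
$r{\left(K,j \right)} = -4 + j$
$Q{\left(Y,f \right)} = 3 Y$ ($Q{\left(Y,f \right)} = Y + 2 Y = 3 Y$)
$Q{\left(r{\left(-4,V{\left(-3,4 \right)} \right)},-6 \right)} 32 + 17 = 3 \left(-4 + 3\right) 32 + 17 = 3 \left(-1\right) 32 + 17 = \left(-3\right) 32 + 17 = -96 + 17 = -79$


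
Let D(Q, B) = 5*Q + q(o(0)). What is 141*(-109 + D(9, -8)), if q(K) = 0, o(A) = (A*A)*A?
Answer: -9024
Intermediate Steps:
o(A) = A³ (o(A) = A²*A = A³)
D(Q, B) = 5*Q (D(Q, B) = 5*Q + 0 = 5*Q)
141*(-109 + D(9, -8)) = 141*(-109 + 5*9) = 141*(-109 + 45) = 141*(-64) = -9024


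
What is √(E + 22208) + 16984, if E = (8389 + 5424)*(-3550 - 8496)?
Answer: 16984 + I*√166369190 ≈ 16984.0 + 12898.0*I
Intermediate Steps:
E = -166391398 (E = 13813*(-12046) = -166391398)
√(E + 22208) + 16984 = √(-166391398 + 22208) + 16984 = √(-166369190) + 16984 = I*√166369190 + 16984 = 16984 + I*√166369190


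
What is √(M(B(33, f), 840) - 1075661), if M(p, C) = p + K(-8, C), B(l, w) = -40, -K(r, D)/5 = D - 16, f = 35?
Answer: I*√1079821 ≈ 1039.1*I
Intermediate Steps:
K(r, D) = 80 - 5*D (K(r, D) = -5*(D - 16) = -5*(-16 + D) = 80 - 5*D)
M(p, C) = 80 + p - 5*C (M(p, C) = p + (80 - 5*C) = 80 + p - 5*C)
√(M(B(33, f), 840) - 1075661) = √((80 - 40 - 5*840) - 1075661) = √((80 - 40 - 4200) - 1075661) = √(-4160 - 1075661) = √(-1079821) = I*√1079821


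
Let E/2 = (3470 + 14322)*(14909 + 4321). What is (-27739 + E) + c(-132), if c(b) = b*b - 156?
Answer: 684269849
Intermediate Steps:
c(b) = -156 + b² (c(b) = b² - 156 = -156 + b²)
E = 684280320 (E = 2*((3470 + 14322)*(14909 + 4321)) = 2*(17792*19230) = 2*342140160 = 684280320)
(-27739 + E) + c(-132) = (-27739 + 684280320) + (-156 + (-132)²) = 684252581 + (-156 + 17424) = 684252581 + 17268 = 684269849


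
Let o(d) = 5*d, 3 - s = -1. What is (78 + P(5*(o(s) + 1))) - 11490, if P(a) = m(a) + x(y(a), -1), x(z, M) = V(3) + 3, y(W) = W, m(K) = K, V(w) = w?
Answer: -11301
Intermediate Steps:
s = 4 (s = 3 - 1*(-1) = 3 + 1 = 4)
x(z, M) = 6 (x(z, M) = 3 + 3 = 6)
P(a) = 6 + a (P(a) = a + 6 = 6 + a)
(78 + P(5*(o(s) + 1))) - 11490 = (78 + (6 + 5*(5*4 + 1))) - 11490 = (78 + (6 + 5*(20 + 1))) - 11490 = (78 + (6 + 5*21)) - 11490 = (78 + (6 + 105)) - 11490 = (78 + 111) - 11490 = 189 - 11490 = -11301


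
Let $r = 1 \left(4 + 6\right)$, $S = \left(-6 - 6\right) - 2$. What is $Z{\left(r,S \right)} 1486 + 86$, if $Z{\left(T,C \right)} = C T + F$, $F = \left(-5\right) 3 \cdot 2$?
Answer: $-252534$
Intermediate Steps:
$S = -14$ ($S = -12 - 2 = -14$)
$F = -30$ ($F = \left(-15\right) 2 = -30$)
$r = 10$ ($r = 1 \cdot 10 = 10$)
$Z{\left(T,C \right)} = -30 + C T$ ($Z{\left(T,C \right)} = C T - 30 = -30 + C T$)
$Z{\left(r,S \right)} 1486 + 86 = \left(-30 - 140\right) 1486 + 86 = \left(-170\right) 1486 + 86 = -252620 + 86 = -252534$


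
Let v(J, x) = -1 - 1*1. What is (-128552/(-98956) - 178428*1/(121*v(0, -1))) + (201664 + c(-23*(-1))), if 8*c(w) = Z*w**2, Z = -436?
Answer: 94468006651/544258 ≈ 1.7357e+5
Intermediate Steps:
v(J, x) = -2 (v(J, x) = -1 - 1 = -2)
c(w) = -109*w**2/2 (c(w) = (-436*w**2)/8 = -109*w**2/2)
(-128552/(-98956) - 178428*1/(121*v(0, -1))) + (201664 + c(-23*(-1))) = (-128552/(-98956) - 178428/((-2*121))) + (201664 - 109*(-23*(-1))**2/2) = (-128552*(-1/98956) - 178428/(-242)) + (201664 - 109/2*23**2) = (32138/24739 - 178428*(-1/242)) + (201664 - 109/2*529) = (32138/24739 + 89214/121) + (201664 - 57661/2) = 200995804/272129 + 345667/2 = 94468006651/544258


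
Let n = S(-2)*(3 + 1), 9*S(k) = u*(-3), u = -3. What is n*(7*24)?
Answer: 672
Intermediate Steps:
S(k) = 1 (S(k) = (-3*(-3))/9 = (⅑)*9 = 1)
n = 4 (n = 1*(3 + 1) = 1*4 = 4)
n*(7*24) = 4*(7*24) = 4*168 = 672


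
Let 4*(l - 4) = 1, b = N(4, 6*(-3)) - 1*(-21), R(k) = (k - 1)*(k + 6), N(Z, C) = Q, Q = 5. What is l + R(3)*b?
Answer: 1889/4 ≈ 472.25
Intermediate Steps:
N(Z, C) = 5
R(k) = (-1 + k)*(6 + k)
b = 26 (b = 5 - 1*(-21) = 5 + 21 = 26)
l = 17/4 (l = 4 + (¼)*1 = 4 + ¼ = 17/4 ≈ 4.2500)
l + R(3)*b = 17/4 + (-6 + 3² + 5*3)*26 = 17/4 + (-6 + 9 + 15)*26 = 17/4 + 18*26 = 17/4 + 468 = 1889/4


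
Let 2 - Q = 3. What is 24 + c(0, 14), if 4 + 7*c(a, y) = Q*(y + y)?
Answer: 136/7 ≈ 19.429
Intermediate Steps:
Q = -1 (Q = 2 - 1*3 = 2 - 3 = -1)
c(a, y) = -4/7 - 2*y/7 (c(a, y) = -4/7 + (-(y + y))/7 = -4/7 + (-2*y)/7 = -4/7 - 2*y/7)
24 + c(0, 14) = 24 + (-4/7 - 2/7*14) = 24 + (-4/7 - 4) = 24 - 32/7 = 136/7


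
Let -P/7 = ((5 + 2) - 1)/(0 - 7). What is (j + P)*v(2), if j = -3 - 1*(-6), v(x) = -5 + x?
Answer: -27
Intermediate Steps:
j = 3 (j = -3 + 6 = 3)
P = 6 (P = -7*((5 + 2) - 1)/(0 - 7) = -7*(7 - 1)/(-7) = -42*(-1)/7 = -7*(-6/7) = 6)
(j + P)*v(2) = (3 + 6)*(-5 + 2) = 9*(-3) = -27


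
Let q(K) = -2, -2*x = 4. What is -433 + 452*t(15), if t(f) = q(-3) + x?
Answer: -2241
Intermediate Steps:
x = -2 (x = -½*4 = -2)
t(f) = -4 (t(f) = -2 - 2 = -4)
-433 + 452*t(15) = -433 + 452*(-4) = -433 - 1808 = -2241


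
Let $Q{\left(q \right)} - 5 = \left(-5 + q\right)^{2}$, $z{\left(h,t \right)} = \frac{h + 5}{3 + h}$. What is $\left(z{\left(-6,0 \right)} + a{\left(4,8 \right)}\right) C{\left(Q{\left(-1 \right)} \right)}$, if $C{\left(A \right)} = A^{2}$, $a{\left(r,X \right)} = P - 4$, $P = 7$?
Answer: $\frac{16810}{3} \approx 5603.3$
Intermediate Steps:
$z{\left(h,t \right)} = \frac{5 + h}{3 + h}$
$a{\left(r,X \right)} = 3$ ($a{\left(r,X \right)} = 7 - 4 = 3$)
$Q{\left(q \right)} = 5 + \left(-5 + q\right)^{2}$
$\left(z{\left(-6,0 \right)} + a{\left(4,8 \right)}\right) C{\left(Q{\left(-1 \right)} \right)} = \left(\frac{5 - 6}{3 - 6} + 3\right) \left(5 + \left(-5 - 1\right)^{2}\right)^{2} = \left(\frac{1}{-3} \left(-1\right) + 3\right) \left(5 + \left(-6\right)^{2}\right)^{2} = \left(\left(- \frac{1}{3}\right) \left(-1\right) + 3\right) \left(5 + 36\right)^{2} = \left(\frac{1}{3} + 3\right) 41^{2} = \frac{10}{3} \cdot 1681 = \frac{16810}{3}$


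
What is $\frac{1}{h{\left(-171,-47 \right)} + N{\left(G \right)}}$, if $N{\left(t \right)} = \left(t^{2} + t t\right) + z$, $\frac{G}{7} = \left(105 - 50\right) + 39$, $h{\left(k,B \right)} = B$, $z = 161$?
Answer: $\frac{1}{866042} \approx 1.1547 \cdot 10^{-6}$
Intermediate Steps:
$G = 658$ ($G = 7 \left(\left(105 - 50\right) + 39\right) = 7 \left(55 + 39\right) = 7 \cdot 94 = 658$)
$N{\left(t \right)} = 161 + 2 t^{2}$ ($N{\left(t \right)} = \left(t^{2} + t t\right) + 161 = \left(t^{2} + t^{2}\right) + 161 = 2 t^{2} + 161 = 161 + 2 t^{2}$)
$\frac{1}{h{\left(-171,-47 \right)} + N{\left(G \right)}} = \frac{1}{-47 + \left(161 + 2 \cdot 658^{2}\right)} = \frac{1}{-47 + \left(161 + 2 \cdot 432964\right)} = \frac{1}{-47 + \left(161 + 865928\right)} = \frac{1}{-47 + 866089} = \frac{1}{866042}$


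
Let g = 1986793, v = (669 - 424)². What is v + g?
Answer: 2046818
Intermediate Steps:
v = 60025 (v = 245² = 60025)
v + g = 60025 + 1986793 = 2046818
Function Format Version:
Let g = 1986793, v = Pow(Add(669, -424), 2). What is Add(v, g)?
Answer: 2046818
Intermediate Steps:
v = 60025 (v = Pow(245, 2) = 60025)
Add(v, g) = Add(60025, 1986793) = 2046818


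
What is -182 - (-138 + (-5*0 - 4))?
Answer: -40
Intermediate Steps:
-182 - (-138 + (-5*0 - 4)) = -182 - (-138 + (0 - 4)) = -182 - (-138 - 4) = -182 - 1*(-142) = -182 + 142 = -40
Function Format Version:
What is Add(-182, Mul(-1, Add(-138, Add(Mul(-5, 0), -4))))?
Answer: -40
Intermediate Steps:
Add(-182, Mul(-1, Add(-138, Add(Mul(-5, 0), -4)))) = Add(-182, Mul(-1, Add(-138, Add(0, -4)))) = Add(-182, Mul(-1, Add(-138, -4))) = Add(-182, Mul(-1, -142)) = Add(-182, 142) = -40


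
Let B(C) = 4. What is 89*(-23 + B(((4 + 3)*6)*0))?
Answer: -1691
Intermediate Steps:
89*(-23 + B(((4 + 3)*6)*0)) = 89*(-23 + 4) = 89*(-19) = -1691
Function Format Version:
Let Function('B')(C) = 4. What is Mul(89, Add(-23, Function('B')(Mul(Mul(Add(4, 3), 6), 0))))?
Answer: -1691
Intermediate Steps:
Mul(89, Add(-23, Function('B')(Mul(Mul(Add(4, 3), 6), 0)))) = Mul(89, Add(-23, 4)) = Mul(89, -19) = -1691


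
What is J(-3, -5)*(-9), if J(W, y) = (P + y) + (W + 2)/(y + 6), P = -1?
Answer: 63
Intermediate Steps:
J(W, y) = -1 + y + (2 + W)/(6 + y) (J(W, y) = (-1 + y) + (W + 2)/(y + 6) = (-1 + y) + (2 + W)/(6 + y) = -1 + y + (2 + W)/(6 + y))
J(-3, -5)*(-9) = ((-4 - 3 + (-5)**2 + 5*(-5))/(6 - 5))*(-9) = ((-4 - 3 + 25 - 25)/1)*(-9) = (1*(-7))*(-9) = -7*(-9) = 63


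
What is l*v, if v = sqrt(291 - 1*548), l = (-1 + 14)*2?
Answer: 26*I*sqrt(257) ≈ 416.81*I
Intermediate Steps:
l = 26 (l = 13*2 = 26)
v = I*sqrt(257) (v = sqrt(291 - 548) = sqrt(-257) = I*sqrt(257) ≈ 16.031*I)
l*v = 26*(I*sqrt(257)) = 26*I*sqrt(257)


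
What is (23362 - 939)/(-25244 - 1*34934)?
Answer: -22423/60178 ≈ -0.37261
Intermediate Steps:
(23362 - 939)/(-25244 - 1*34934) = 22423/(-25244 - 34934) = 22423/(-60178) = 22423*(-1/60178) = -22423/60178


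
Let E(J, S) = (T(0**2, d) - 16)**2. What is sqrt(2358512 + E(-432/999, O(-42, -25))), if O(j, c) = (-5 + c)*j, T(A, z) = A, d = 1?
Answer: 4*sqrt(147423) ≈ 1535.8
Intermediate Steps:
O(j, c) = j*(-5 + c)
E(J, S) = 256 (E(J, S) = (0**2 - 16)**2 = (0 - 16)**2 = (-16)**2 = 256)
sqrt(2358512 + E(-432/999, O(-42, -25))) = sqrt(2358512 + 256) = sqrt(2358768) = 4*sqrt(147423)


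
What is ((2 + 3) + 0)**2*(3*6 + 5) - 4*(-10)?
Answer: 615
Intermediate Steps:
((2 + 3) + 0)**2*(3*6 + 5) - 4*(-10) = (5 + 0)**2*(18 + 5) + 40 = 5**2*23 + 40 = 25*23 + 40 = 575 + 40 = 615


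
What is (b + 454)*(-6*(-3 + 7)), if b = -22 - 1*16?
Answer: -9984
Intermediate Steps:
b = -38 (b = -22 - 16 = -38)
(b + 454)*(-6*(-3 + 7)) = (-38 + 454)*(-6*(-3 + 7)) = 416*(-6*4) = 416*(-24) = -9984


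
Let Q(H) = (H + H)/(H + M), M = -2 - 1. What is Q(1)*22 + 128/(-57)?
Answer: -1382/57 ≈ -24.246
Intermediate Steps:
M = -3
Q(H) = 2*H/(-3 + H) (Q(H) = (H + H)/(H - 3) = (2*H)/(-3 + H) = 2*H/(-3 + H))
Q(1)*22 + 128/(-57) = (2*1/(-3 + 1))*22 + 128/(-57) = (2*1/(-2))*22 + 128*(-1/57) = (2*1*(-½))*22 - 128/57 = -1*22 - 128/57 = -22 - 128/57 = -1382/57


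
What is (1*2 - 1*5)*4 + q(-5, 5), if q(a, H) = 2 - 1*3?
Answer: -13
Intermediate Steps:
q(a, H) = -1 (q(a, H) = 2 - 3 = -1)
(1*2 - 1*5)*4 + q(-5, 5) = (1*2 - 1*5)*4 - 1 = (2 - 5)*4 - 1 = -3*4 - 1 = -12 - 1 = -13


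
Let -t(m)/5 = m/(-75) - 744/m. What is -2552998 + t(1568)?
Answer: -7505499817/2940 ≈ -2.5529e+6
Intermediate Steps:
t(m) = 3720/m + m/15 (t(m) = -5*(m/(-75) - 744/m) = -5*(m*(-1/75) - 744/m) = -5*(-m/75 - 744/m) = -5*(-744/m - m/75) = 3720/m + m/15)
-2552998 + t(1568) = -2552998 + (3720/1568 + (1/15)*1568) = -2552998 + (3720*(1/1568) + 1568/15) = -2552998 + (465/196 + 1568/15) = -2552998 + 314303/2940 = -7505499817/2940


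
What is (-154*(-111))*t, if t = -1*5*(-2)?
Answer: 170940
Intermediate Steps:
t = 10 (t = -5*(-2) = 10)
(-154*(-111))*t = -154*(-111)*10 = 17094*10 = 170940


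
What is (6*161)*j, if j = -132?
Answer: -127512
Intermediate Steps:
(6*161)*j = (6*161)*(-132) = 966*(-132) = -127512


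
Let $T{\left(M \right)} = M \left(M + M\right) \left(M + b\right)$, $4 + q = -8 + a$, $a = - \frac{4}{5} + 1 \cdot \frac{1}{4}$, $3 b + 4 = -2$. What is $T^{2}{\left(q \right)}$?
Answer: $\frac{336109558890681}{16000000} \approx 2.1007 \cdot 10^{7}$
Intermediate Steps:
$b = -2$ ($b = - \frac{4}{3} + \frac{1}{3} \left(-2\right) = - \frac{4}{3} - \frac{2}{3} = -2$)
$a = - \frac{11}{20}$ ($a = \left(-4\right) \frac{1}{5} + 1 \cdot \frac{1}{4} = - \frac{4}{5} + \frac{1}{4} = - \frac{11}{20} \approx -0.55$)
$q = - \frac{251}{20}$ ($q = -4 - \frac{171}{20} = - \frac{251}{20} \approx -12.55$)
$T{\left(M \right)} = 2 M^{2} \left(-2 + M\right)$ ($T{\left(M \right)} = M \left(M + M\right) \left(M - 2\right) = M 2 M \left(-2 + M\right) = 2 M^{2} \left(-2 + M\right)$)
$T^{2}{\left(q \right)} = \left(2 \left(- \frac{251}{20}\right)^{2} \left(-2 - \frac{251}{20}\right)\right)^{2} = \left(2 \cdot \frac{63001}{400} \left(- \frac{291}{20}\right)\right)^{2} = \left(- \frac{18333291}{4000}\right)^{2} = \frac{336109558890681}{16000000}$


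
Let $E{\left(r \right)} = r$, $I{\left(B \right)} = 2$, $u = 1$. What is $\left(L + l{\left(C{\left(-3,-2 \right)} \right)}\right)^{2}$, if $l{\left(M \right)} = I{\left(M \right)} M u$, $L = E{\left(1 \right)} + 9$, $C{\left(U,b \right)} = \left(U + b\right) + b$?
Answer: $16$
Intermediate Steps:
$C{\left(U,b \right)} = U + 2 b$
$L = 10$ ($L = 1 + 9 = 10$)
$l{\left(M \right)} = 2 M$ ($l{\left(M \right)} = 2 M 1 = 2 M$)
$\left(L + l{\left(C{\left(-3,-2 \right)} \right)}\right)^{2} = \left(10 + 2 \left(-3 + 2 \left(-2\right)\right)\right)^{2} = \left(10 + 2 \left(-3 - 4\right)\right)^{2} = \left(10 + 2 \left(-7\right)\right)^{2} = \left(10 - 14\right)^{2} = \left(-4\right)^{2} = 16$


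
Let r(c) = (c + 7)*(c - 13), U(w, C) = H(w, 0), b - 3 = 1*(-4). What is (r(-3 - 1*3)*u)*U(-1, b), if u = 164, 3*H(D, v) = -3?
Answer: 3116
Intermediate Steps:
H(D, v) = -1 (H(D, v) = (1/3)*(-3) = -1)
b = -1 (b = 3 + 1*(-4) = 3 - 4 = -1)
U(w, C) = -1
r(c) = (-13 + c)*(7 + c) (r(c) = (7 + c)*(-13 + c) = (-13 + c)*(7 + c))
(r(-3 - 1*3)*u)*U(-1, b) = ((-91 + (-3 - 1*3)**2 - 6*(-3 - 1*3))*164)*(-1) = ((-91 + (-3 - 3)**2 - 6*(-3 - 3))*164)*(-1) = ((-91 + (-6)**2 - 6*(-6))*164)*(-1) = ((-91 + 36 + 36)*164)*(-1) = -19*164*(-1) = -3116*(-1) = 3116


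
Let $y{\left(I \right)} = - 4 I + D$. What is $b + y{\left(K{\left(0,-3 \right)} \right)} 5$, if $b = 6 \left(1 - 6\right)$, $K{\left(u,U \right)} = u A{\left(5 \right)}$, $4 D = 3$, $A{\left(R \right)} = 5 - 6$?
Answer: $- \frac{105}{4} \approx -26.25$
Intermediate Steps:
$A{\left(R \right)} = -1$ ($A{\left(R \right)} = 5 - 6 = -1$)
$D = \frac{3}{4}$ ($D = \frac{1}{4} \cdot 3 = \frac{3}{4} \approx 0.75$)
$K{\left(u,U \right)} = - u$ ($K{\left(u,U \right)} = u \left(-1\right) = - u$)
$y{\left(I \right)} = \frac{3}{4} - 4 I$ ($y{\left(I \right)} = - 4 I + \frac{3}{4} = \frac{3}{4} - 4 I$)
$b = -30$ ($b = 6 \left(-5\right) = -30$)
$b + y{\left(K{\left(0,-3 \right)} \right)} 5 = -30 + \left(\frac{3}{4} - 4 \left(\left(-1\right) 0\right)\right) 5 = -30 + \left(\frac{3}{4} - 0\right) 5 = -30 + \left(\frac{3}{4} + 0\right) 5 = -30 + \frac{3}{4} \cdot 5 = -30 + \frac{15}{4} = - \frac{105}{4}$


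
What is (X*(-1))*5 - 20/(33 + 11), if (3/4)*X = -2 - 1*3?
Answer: 1085/33 ≈ 32.879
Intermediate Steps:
X = -20/3 (X = 4*(-2 - 1*3)/3 = 4*(-2 - 3)/3 = (4/3)*(-5) = -20/3 ≈ -6.6667)
(X*(-1))*5 - 20/(33 + 11) = -20/3*(-1)*5 - 20/(33 + 11) = (20/3)*5 - 20/44 = 100/3 + (1/44)*(-20) = 100/3 - 5/11 = 1085/33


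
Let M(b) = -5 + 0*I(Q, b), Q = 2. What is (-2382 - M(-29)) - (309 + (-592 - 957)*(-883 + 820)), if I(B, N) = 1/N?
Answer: -100273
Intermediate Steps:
M(b) = -5 (M(b) = -5 + 0/b = -5 + 0 = -5)
(-2382 - M(-29)) - (309 + (-592 - 957)*(-883 + 820)) = (-2382 - 1*(-5)) - (309 + (-592 - 957)*(-883 + 820)) = (-2382 + 5) - (309 - 1549*(-63)) = -2377 - (309 + 97587) = -2377 - 1*97896 = -2377 - 97896 = -100273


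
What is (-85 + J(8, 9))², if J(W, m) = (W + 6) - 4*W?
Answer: 10609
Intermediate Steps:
J(W, m) = 6 - 3*W (J(W, m) = (6 + W) - 4*W = 6 - 3*W)
(-85 + J(8, 9))² = (-85 + (6 - 3*8))² = (-85 + (6 - 24))² = (-85 - 18)² = (-103)² = 10609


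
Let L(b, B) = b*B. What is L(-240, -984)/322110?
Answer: 2624/3579 ≈ 0.73317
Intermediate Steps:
L(b, B) = B*b
L(-240, -984)/322110 = -984*(-240)/322110 = 236160*(1/322110) = 2624/3579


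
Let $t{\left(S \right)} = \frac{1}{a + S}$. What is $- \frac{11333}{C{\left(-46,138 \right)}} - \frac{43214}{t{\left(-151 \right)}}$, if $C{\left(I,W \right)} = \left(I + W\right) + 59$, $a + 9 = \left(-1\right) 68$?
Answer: $\frac{1487760259}{151} \approx 9.8527 \cdot 10^{6}$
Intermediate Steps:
$a = -77$ ($a = -9 - 68 = -77$)
$C{\left(I,W \right)} = 59 + I + W$
$t{\left(S \right)} = \frac{1}{-77 + S}$
$- \frac{11333}{C{\left(-46,138 \right)}} - \frac{43214}{t{\left(-151 \right)}} = - \frac{11333}{59 - 46 + 138} - \frac{43214}{\frac{1}{-77 - 151}} = - \frac{11333}{151} - \frac{43214}{\frac{1}{-228}} = \left(-11333\right) \frac{1}{151} - \frac{43214}{- \frac{1}{228}} = - \frac{11333}{151} - -9852792 = - \frac{11333}{151} + 9852792 = \frac{1487760259}{151}$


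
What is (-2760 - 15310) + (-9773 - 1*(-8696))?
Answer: -19147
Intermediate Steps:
(-2760 - 15310) + (-9773 - 1*(-8696)) = -18070 + (-9773 + 8696) = -18070 - 1077 = -19147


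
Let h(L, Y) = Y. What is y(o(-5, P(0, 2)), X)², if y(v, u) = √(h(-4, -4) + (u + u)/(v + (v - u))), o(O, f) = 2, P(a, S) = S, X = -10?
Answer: -38/7 ≈ -5.4286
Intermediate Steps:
y(v, u) = √(-4 + 2*u/(-u + 2*v)) (y(v, u) = √(-4 + (u + u)/(v + (v - u))) = √(-4 + (2*u)/(-u + 2*v)) = √(-4 + 2*u/(-u + 2*v)))
y(o(-5, P(0, 2)), X)² = (√2*√((-3*(-10) + 4*2)/(-10 - 2*2)))² = (√2*√((30 + 8)/(-10 - 4)))² = (√2*√(38/(-14)))² = (√2*√(-1/14*38))² = (√2*√(-19/7))² = (√2*(I*√133/7))² = (I*√266/7)² = -38/7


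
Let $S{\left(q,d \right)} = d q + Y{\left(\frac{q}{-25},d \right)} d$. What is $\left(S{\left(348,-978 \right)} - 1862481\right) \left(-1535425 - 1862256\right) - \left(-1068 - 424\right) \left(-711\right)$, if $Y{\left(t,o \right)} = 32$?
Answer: $7590829412589$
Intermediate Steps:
$S{\left(q,d \right)} = 32 d + d q$ ($S{\left(q,d \right)} = d q + 32 d = 32 d + d q$)
$\left(S{\left(348,-978 \right)} - 1862481\right) \left(-1535425 - 1862256\right) - \left(-1068 - 424\right) \left(-711\right) = \left(- 978 \left(32 + 348\right) - 1862481\right) \left(-1535425 - 1862256\right) - \left(-1068 - 424\right) \left(-711\right) = \left(\left(-978\right) 380 - 1862481\right) \left(-3397681\right) - \left(-1492\right) \left(-711\right) = \left(-371640 - 1862481\right) \left(-3397681\right) - 1060812 = \left(-2234121\right) \left(-3397681\right) - 1060812 = 7590830473401 - 1060812 = 7590829412589$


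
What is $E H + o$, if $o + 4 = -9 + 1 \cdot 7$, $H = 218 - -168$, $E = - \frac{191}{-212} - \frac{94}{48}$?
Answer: $- \frac{263401}{636} \approx -414.15$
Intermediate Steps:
$E = - \frac{1345}{1272}$ ($E = \left(-191\right) \left(- \frac{1}{212}\right) - \frac{47}{24} = \frac{191}{212} - \frac{47}{24} = - \frac{1345}{1272} \approx -1.0574$)
$H = 386$ ($H = 218 + 168 = 386$)
$o = -6$ ($o = -4 + \left(-9 + 1 \cdot 7\right) = -4 + \left(-9 + 7\right) = -4 - 2 = -6$)
$E H + o = \left(- \frac{1345}{1272}\right) 386 - 6 = - \frac{259585}{636} - 6 = - \frac{263401}{636}$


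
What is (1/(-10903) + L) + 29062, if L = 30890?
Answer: 653656655/10903 ≈ 59952.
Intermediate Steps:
(1/(-10903) + L) + 29062 = (1/(-10903) + 30890) + 29062 = (-1/10903 + 30890) + 29062 = 336793669/10903 + 29062 = 653656655/10903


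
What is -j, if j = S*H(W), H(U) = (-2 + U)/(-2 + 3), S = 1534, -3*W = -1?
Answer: 7670/3 ≈ 2556.7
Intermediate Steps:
W = ⅓ (W = -⅓*(-1) = ⅓ ≈ 0.33333)
H(U) = -2 + U (H(U) = (-2 + U)/1 = (-2 + U)*1 = -2 + U)
j = -7670/3 (j = 1534*(-2 + ⅓) = 1534*(-5/3) = -7670/3 ≈ -2556.7)
-j = -1*(-7670/3) = 7670/3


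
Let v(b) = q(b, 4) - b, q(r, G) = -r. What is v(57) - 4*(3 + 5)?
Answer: -146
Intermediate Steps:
v(b) = -2*b (v(b) = -b - b = -2*b)
v(57) - 4*(3 + 5) = -2*57 - 4*(3 + 5) = -114 - 4*8 = -114 - 1*32 = -114 - 32 = -146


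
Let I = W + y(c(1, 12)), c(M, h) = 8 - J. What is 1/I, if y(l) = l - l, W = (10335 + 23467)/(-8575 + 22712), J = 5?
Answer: 14137/33802 ≈ 0.41823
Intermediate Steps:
c(M, h) = 3 (c(M, h) = 8 - 1*5 = 8 - 5 = 3)
W = 33802/14137 ≈ 2.3910
y(l) = 0
I = 33802/14137 (I = 33802/14137 + 0 = 33802/14137 ≈ 2.3910)
1/I = 1/(33802/14137) = 14137/33802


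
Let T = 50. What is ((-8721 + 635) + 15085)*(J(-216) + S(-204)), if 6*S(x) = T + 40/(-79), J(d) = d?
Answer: -114869921/79 ≈ -1.4541e+6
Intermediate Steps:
S(x) = 1955/237 (S(x) = (50 + 40/(-79))/6 = (50 + 40*(-1/79))/6 = (50 - 40/79)/6 = (⅙)*(3910/79) = 1955/237)
((-8721 + 635) + 15085)*(J(-216) + S(-204)) = ((-8721 + 635) + 15085)*(-216 + 1955/237) = (-8086 + 15085)*(-49237/237) = 6999*(-49237/237) = -114869921/79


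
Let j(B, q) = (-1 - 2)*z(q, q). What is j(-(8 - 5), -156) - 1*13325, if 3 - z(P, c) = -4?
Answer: -13346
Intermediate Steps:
z(P, c) = 7 (z(P, c) = 3 - 1*(-4) = 3 + 4 = 7)
j(B, q) = -21 (j(B, q) = (-1 - 2)*7 = -3*7 = -21)
j(-(8 - 5), -156) - 1*13325 = -21 - 1*13325 = -21 - 13325 = -13346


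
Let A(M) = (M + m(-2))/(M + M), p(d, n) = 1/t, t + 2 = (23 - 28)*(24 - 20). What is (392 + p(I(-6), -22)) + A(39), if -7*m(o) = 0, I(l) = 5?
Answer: 4317/11 ≈ 392.45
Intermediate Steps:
t = -22 (t = -2 + (23 - 28)*(24 - 20) = -2 - 5*4 = -2 - 20 = -22)
p(d, n) = -1/22 (p(d, n) = 1/(-22) = -1/22)
m(o) = 0 (m(o) = -⅐*0 = 0)
A(M) = ½ (A(M) = (M + 0)/(M + M) = M/((2*M)) = M*(1/(2*M)) = ½)
(392 + p(I(-6), -22)) + A(39) = (392 - 1/22) + ½ = 8623/22 + ½ = 4317/11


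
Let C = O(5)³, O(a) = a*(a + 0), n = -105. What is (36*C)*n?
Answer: -59062500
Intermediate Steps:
O(a) = a² (O(a) = a*a = a²)
C = 15625 (C = (5²)³ = 25³ = 15625)
(36*C)*n = (36*15625)*(-105) = 562500*(-105) = -59062500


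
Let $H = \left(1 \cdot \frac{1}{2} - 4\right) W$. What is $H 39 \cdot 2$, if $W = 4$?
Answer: $-1092$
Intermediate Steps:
$H = -14$ ($H = \left(1 \cdot \frac{1}{2} - 4\right) 4 = \left(\frac{1}{2} - 4\right) 4 = \left(- \frac{7}{2}\right) 4 = -14$)
$H 39 \cdot 2 = - 14 \cdot 39 \cdot 2 = \left(-14\right) 78 = -1092$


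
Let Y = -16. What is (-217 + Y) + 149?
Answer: -84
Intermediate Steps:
(-217 + Y) + 149 = (-217 - 16) + 149 = -233 + 149 = -84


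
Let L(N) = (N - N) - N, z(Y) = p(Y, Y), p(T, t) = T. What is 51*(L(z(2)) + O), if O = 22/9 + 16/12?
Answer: 272/3 ≈ 90.667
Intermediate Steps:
z(Y) = Y
O = 34/9 (O = 22*(1/9) + 16*(1/12) = 22/9 + 4/3 = 34/9 ≈ 3.7778)
L(N) = -N (L(N) = 0 - N = -N)
51*(L(z(2)) + O) = 51*(-1*2 + 34/9) = 51*(-2 + 34/9) = 51*(16/9) = 272/3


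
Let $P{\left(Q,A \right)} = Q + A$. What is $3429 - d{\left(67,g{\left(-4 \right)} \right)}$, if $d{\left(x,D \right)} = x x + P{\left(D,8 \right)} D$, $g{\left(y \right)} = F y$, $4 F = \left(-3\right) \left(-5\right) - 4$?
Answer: $-1093$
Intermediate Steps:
$P{\left(Q,A \right)} = A + Q$
$F = \frac{11}{4}$ ($F = \frac{\left(-3\right) \left(-5\right) - 4}{4} = \frac{15 - 4}{4} = \frac{1}{4} \cdot 11 = \frac{11}{4} \approx 2.75$)
$g{\left(y \right)} = \frac{11 y}{4}$
$d{\left(x,D \right)} = x^{2} + D \left(8 + D\right)$ ($d{\left(x,D \right)} = x x + \left(8 + D\right) D = x^{2} + D \left(8 + D\right)$)
$3429 - d{\left(67,g{\left(-4 \right)} \right)} = 3429 - \left(67^{2} + \frac{11}{4} \left(-4\right) \left(8 + \frac{11}{4} \left(-4\right)\right)\right) = 3429 - \left(4489 - 11 \left(8 - 11\right)\right) = 3429 - \left(4489 - -33\right) = 3429 - \left(4489 + 33\right) = 3429 - 4522 = -1093$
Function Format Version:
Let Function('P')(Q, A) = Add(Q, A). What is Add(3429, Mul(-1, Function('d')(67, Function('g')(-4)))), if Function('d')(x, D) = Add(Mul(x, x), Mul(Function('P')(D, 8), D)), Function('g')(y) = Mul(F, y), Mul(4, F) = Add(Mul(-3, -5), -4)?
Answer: -1093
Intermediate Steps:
Function('P')(Q, A) = Add(A, Q)
F = Rational(11, 4) (F = Mul(Rational(1, 4), Add(Mul(-3, -5), -4)) = Mul(Rational(1, 4), Add(15, -4)) = Mul(Rational(1, 4), 11) = Rational(11, 4) ≈ 2.7500)
Function('g')(y) = Mul(Rational(11, 4), y)
Function('d')(x, D) = Add(Pow(x, 2), Mul(D, Add(8, D))) (Function('d')(x, D) = Add(Mul(x, x), Mul(Add(8, D), D)) = Add(Pow(x, 2), Mul(D, Add(8, D))))
Add(3429, Mul(-1, Function('d')(67, Function('g')(-4)))) = Add(3429, Mul(-1, Add(Pow(67, 2), Mul(Mul(Rational(11, 4), -4), Add(8, Mul(Rational(11, 4), -4)))))) = Add(3429, Mul(-1, Add(4489, Mul(-11, Add(8, -11))))) = Add(3429, Mul(-1, Add(4489, Mul(-11, -3)))) = Add(3429, Mul(-1, Add(4489, 33))) = Add(3429, Mul(-1, 4522)) = Add(3429, -4522) = -1093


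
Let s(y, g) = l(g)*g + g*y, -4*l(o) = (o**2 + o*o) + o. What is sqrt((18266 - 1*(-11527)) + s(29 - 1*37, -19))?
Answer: 3*sqrt(14793)/2 ≈ 182.44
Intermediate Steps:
l(o) = -o**2/2 - o/4 (l(o) = -((o**2 + o*o) + o)/4 = -((o**2 + o**2) + o)/4 = -(2*o**2 + o)/4 = -(o + 2*o**2)/4 = -o**2/2 - o/4)
s(y, g) = g*y - g**2*(1 + 2*g)/4 (s(y, g) = (-g*(1 + 2*g)/4)*g + g*y = -g**2*(1 + 2*g)/4 + g*y = g*y - g**2*(1 + 2*g)/4)
sqrt((18266 - 1*(-11527)) + s(29 - 1*37, -19)) = sqrt((18266 - 1*(-11527)) + (1/4)*(-19)*(-1*(-19) - 2*(-19)**2 + 4*(29 - 1*37))) = sqrt((18266 + 11527) + (1/4)*(-19)*(19 - 2*361 + 4*(29 - 37))) = sqrt(29793 + (1/4)*(-19)*(19 - 722 + 4*(-8))) = sqrt(29793 + (1/4)*(-19)*(19 - 722 - 32)) = sqrt(29793 + (1/4)*(-19)*(-735)) = sqrt(29793 + 13965/4) = sqrt(133137/4) = 3*sqrt(14793)/2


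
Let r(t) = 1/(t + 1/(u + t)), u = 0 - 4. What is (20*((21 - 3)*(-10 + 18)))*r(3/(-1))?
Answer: -10080/11 ≈ -916.36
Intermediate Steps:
u = -4
r(t) = 1/(t + 1/(-4 + t))
(20*((21 - 3)*(-10 + 18)))*r(3/(-1)) = (20*((21 - 3)*(-10 + 18)))*((-4 + 3/(-1))/(1 + (3/(-1))**2 - 12/(-1))) = (20*(18*8))*((-4 + 3*(-1))/(1 + (3*(-1))**2 - 12*(-1))) = (20*144)*((-4 - 3)/(1 + (-3)**2 - 4*(-3))) = 2880*(-7/(1 + 9 + 12)) = 2880*(-7/22) = -10080/11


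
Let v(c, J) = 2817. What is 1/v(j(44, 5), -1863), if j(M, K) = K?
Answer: 1/2817 ≈ 0.00035499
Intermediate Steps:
1/v(j(44, 5), -1863) = 1/2817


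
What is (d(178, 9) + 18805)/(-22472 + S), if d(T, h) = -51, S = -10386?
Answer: -9377/16429 ≈ -0.57076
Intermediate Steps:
(d(178, 9) + 18805)/(-22472 + S) = (-51 + 18805)/(-22472 - 10386) = 18754/(-32858) = 18754*(-1/32858) = -9377/16429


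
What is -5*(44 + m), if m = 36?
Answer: -400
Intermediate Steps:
-5*(44 + m) = -5*(44 + 36) = -5*80 = -400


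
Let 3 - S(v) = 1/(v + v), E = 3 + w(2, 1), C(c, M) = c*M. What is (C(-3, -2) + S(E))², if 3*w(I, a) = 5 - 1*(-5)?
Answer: 114921/1444 ≈ 79.585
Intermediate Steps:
w(I, a) = 10/3 (w(I, a) = (5 - 1*(-5))/3 = (5 + 5)/3 = (⅓)*10 = 10/3)
C(c, M) = M*c
E = 19/3 (E = 3 + 10/3 = 19/3 ≈ 6.3333)
S(v) = 3 - 1/(2*v) (S(v) = 3 - 1/(v + v) = 3 - 1/(2*v))
(C(-3, -2) + S(E))² = (-2*(-3) + (3 - 1/(2*19/3)))² = (6 + (3 - ½*3/19))² = (6 + (3 - 3/38))² = (6 + 111/38)² = (339/38)² = 114921/1444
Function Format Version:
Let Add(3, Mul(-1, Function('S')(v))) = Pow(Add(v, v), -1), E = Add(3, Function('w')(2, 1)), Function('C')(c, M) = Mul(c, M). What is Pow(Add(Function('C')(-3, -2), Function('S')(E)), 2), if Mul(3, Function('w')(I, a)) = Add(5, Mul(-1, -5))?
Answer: Rational(114921, 1444) ≈ 79.585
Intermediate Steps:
Function('w')(I, a) = Rational(10, 3) (Function('w')(I, a) = Mul(Rational(1, 3), Add(5, Mul(-1, -5))) = Mul(Rational(1, 3), Add(5, 5)) = Mul(Rational(1, 3), 10) = Rational(10, 3))
Function('C')(c, M) = Mul(M, c)
E = Rational(19, 3) (E = Add(3, Rational(10, 3)) = Rational(19, 3) ≈ 6.3333)
Function('S')(v) = Add(3, Mul(Rational(-1, 2), Pow(v, -1))) (Function('S')(v) = Add(3, Mul(-1, Pow(Add(v, v), -1))) = Add(3, Mul(-1, Pow(Mul(2, v), -1))) = Add(3, Mul(-1, Mul(Rational(1, 2), Pow(v, -1)))) = Add(3, Mul(Rational(-1, 2), Pow(v, -1))))
Pow(Add(Function('C')(-3, -2), Function('S')(E)), 2) = Pow(Add(Mul(-2, -3), Add(3, Mul(Rational(-1, 2), Pow(Rational(19, 3), -1)))), 2) = Pow(Add(6, Add(3, Mul(Rational(-1, 2), Rational(3, 19)))), 2) = Pow(Add(6, Add(3, Rational(-3, 38))), 2) = Pow(Add(6, Rational(111, 38)), 2) = Pow(Rational(339, 38), 2) = Rational(114921, 1444)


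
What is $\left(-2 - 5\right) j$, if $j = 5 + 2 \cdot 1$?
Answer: $-49$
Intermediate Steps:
$j = 7$ ($j = 5 + 2 = 7$)
$\left(-2 - 5\right) j = \left(-2 - 5\right) 7 = \left(-7\right) 7 = -49$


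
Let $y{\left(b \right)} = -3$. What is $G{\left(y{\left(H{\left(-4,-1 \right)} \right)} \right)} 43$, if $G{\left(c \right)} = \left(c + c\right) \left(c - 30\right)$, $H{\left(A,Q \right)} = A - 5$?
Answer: $8514$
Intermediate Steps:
$H{\left(A,Q \right)} = -5 + A$
$G{\left(c \right)} = 2 c \left(-30 + c\right)$
$G{\left(y{\left(H{\left(-4,-1 \right)} \right)} \right)} 43 = 2 \left(-3\right) \left(-30 - 3\right) 43 = 2 \left(-3\right) \left(-33\right) 43 = 198 \cdot 43 = 8514$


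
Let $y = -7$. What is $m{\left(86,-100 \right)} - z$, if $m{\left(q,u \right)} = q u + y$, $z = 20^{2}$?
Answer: $-9007$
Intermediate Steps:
$z = 400$
$m{\left(q,u \right)} = -7 + q u$ ($m{\left(q,u \right)} = q u - 7 = -7 + q u$)
$m{\left(86,-100 \right)} - z = \left(-7 + 86 \left(-100\right)\right) - 400 = \left(-7 - 8600\right) - 400 = -8607 - 400 = -9007$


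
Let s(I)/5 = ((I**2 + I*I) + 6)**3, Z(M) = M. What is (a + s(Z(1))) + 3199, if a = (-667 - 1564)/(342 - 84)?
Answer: 1483591/258 ≈ 5750.4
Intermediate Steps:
a = -2231/258 ≈ -8.6473
s(I) = 5*(6 + 2*I**2)**3 (s(I) = 5*((I**2 + I*I) + 6)**3 = 5*((I**2 + I**2) + 6)**3 = 5*(2*I**2 + 6)**3 = 5*(6 + 2*I**2)**3)
(a + s(Z(1))) + 3199 = (-2231/258 + 40*(3 + 1**2)**3) + 3199 = (-2231/258 + 40*(3 + 1)**3) + 3199 = (-2231/258 + 40*4**3) + 3199 = (-2231/258 + 40*64) + 3199 = (-2231/258 + 2560) + 3199 = 658249/258 + 3199 = 1483591/258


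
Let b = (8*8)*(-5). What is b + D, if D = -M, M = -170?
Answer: -150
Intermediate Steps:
D = 170 (D = -1*(-170) = 170)
b = -320 (b = 64*(-5) = -320)
b + D = -320 + 170 = -150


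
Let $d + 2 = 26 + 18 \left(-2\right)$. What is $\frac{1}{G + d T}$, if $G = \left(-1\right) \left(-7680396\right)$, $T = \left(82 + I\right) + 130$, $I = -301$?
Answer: $\frac{1}{7681464} \approx 1.3018 \cdot 10^{-7}$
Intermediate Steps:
$T = -89$ ($T = \left(82 - 301\right) + 130 = -219 + 130 = -89$)
$d = -12$ ($d = -2 + \left(26 + 18 \left(-2\right)\right) = -2 + \left(26 - 36\right) = -2 - 10 = -12$)
$G = 7680396$
$\frac{1}{G + d T} = \frac{1}{7680396 - -1068} = \frac{1}{7680396 + 1068} = \frac{1}{7681464}$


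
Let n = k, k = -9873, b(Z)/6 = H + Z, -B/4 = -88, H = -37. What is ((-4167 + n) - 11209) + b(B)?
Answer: -23359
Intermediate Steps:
B = 352 (B = -4*(-88) = 352)
b(Z) = -222 + 6*Z (b(Z) = 6*(-37 + Z) = -222 + 6*Z)
n = -9873
((-4167 + n) - 11209) + b(B) = ((-4167 - 9873) - 11209) + (-222 + 6*352) = (-14040 - 11209) + (-222 + 2112) = -25249 + 1890 = -23359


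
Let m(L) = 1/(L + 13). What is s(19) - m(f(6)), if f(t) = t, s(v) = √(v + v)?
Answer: -1/19 + √38 ≈ 6.1118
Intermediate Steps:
s(v) = √2*√v (s(v) = √(2*v) = √2*√v)
m(L) = 1/(13 + L)
s(19) - m(f(6)) = √2*√19 - 1/(13 + 6) = √38 - 1/19 = -1/19 + √38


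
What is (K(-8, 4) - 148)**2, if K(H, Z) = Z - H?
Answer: 18496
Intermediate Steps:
(K(-8, 4) - 148)**2 = ((4 - 1*(-8)) - 148)**2 = ((4 + 8) - 148)**2 = (12 - 148)**2 = (-136)**2 = 18496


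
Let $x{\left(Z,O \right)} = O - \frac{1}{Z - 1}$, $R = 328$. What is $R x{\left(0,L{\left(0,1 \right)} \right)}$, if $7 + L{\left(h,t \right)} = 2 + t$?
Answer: $-984$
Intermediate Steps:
$L{\left(h,t \right)} = -5 + t$ ($L{\left(h,t \right)} = -7 + \left(2 + t\right) = -5 + t$)
$x{\left(Z,O \right)} = O - \frac{1}{-1 + Z}$
$R x{\left(0,L{\left(0,1 \right)} \right)} = 328 \frac{-1 - \left(-5 + 1\right) + \left(-5 + 1\right) 0}{-1 + 0} = 328 \frac{-1 - -4 - 0}{-1} = 328 \left(- (-1 + 4 + 0)\right) = 328 \left(\left(-1\right) 3\right) = 328 \left(-3\right) = -984$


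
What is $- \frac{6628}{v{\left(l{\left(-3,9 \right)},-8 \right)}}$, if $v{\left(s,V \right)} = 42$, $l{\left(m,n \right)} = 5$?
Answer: $- \frac{3314}{21} \approx -157.81$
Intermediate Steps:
$- \frac{6628}{v{\left(l{\left(-3,9 \right)},-8 \right)}} = - \frac{6628}{42} = \left(-6628\right) \frac{1}{42} = - \frac{3314}{21}$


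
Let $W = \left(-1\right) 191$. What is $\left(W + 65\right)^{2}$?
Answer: $15876$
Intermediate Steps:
$W = -191$
$\left(W + 65\right)^{2} = \left(-191 + 65\right)^{2} = \left(-126\right)^{2} = 15876$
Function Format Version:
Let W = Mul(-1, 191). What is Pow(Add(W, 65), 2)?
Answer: 15876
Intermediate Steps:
W = -191
Pow(Add(W, 65), 2) = Pow(Add(-191, 65), 2) = Pow(-126, 2) = 15876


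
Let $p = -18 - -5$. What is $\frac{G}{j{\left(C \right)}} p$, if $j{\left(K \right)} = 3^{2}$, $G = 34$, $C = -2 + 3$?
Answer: $- \frac{442}{9} \approx -49.111$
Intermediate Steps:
$C = 1$
$p = -13$ ($p = -18 + 5 = -13$)
$j{\left(K \right)} = 9$
$\frac{G}{j{\left(C \right)}} p = \frac{1}{9} \cdot 34 \left(-13\right) = \frac{34}{9} \left(-13\right) = - \frac{442}{9}$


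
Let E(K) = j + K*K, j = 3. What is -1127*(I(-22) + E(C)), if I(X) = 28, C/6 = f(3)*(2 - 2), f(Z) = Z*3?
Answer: -34937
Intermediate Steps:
f(Z) = 3*Z
C = 0 (C = 6*((3*3)*(2 - 2)) = 6*(9*0) = 6*0 = 0)
E(K) = 3 + K**2 (E(K) = 3 + K*K = 3 + K**2)
-1127*(I(-22) + E(C)) = -1127*(28 + (3 + 0**2)) = -1127*(28 + (3 + 0)) = -1127*(28 + 3) = -1127*31 = -34937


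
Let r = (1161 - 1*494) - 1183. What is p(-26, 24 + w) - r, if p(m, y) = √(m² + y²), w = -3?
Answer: 516 + √1117 ≈ 549.42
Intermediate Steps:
r = -516 (r = (1161 - 494) - 1183 = 667 - 1183 = -516)
p(-26, 24 + w) - r = √((-26)² + (24 - 3)²) - 1*(-516) = √(676 + 21²) + 516 = √(676 + 441) + 516 = √1117 + 516 = 516 + √1117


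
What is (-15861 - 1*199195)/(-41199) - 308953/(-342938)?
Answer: 86479429175/14128702662 ≈ 6.1208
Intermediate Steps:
(-15861 - 1*199195)/(-41199) - 308953/(-342938) = (-15861 - 199195)*(-1/41199) - 308953*(-1/342938) = -215056*(-1/41199) + 308953/342938 = 215056/41199 + 308953/342938 = 86479429175/14128702662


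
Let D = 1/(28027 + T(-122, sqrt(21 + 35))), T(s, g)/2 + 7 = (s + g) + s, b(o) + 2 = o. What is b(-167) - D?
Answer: -128038720294/757625401 + 4*sqrt(14)/757625401 ≈ -169.00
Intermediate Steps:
b(o) = -2 + o
T(s, g) = -14 + 2*g + 4*s (T(s, g) = -14 + 2*((s + g) + s) = -14 + 2*((g + s) + s) = -14 + 2*(g + 2*s) = -14 + (2*g + 4*s) = -14 + 2*g + 4*s)
D = 1/(27525 + 4*sqrt(14)) (D = 1/(28027 + (-14 + 2*sqrt(21 + 35) + 4*(-122))) = 1/(28027 + (-14 + 2*sqrt(56) - 488)) = 1/(28027 + (-14 + 2*(2*sqrt(14)) - 488)) = 1/(28027 + (-14 + 4*sqrt(14) - 488)) = 1/(28027 + (-502 + 4*sqrt(14))) = 1/(27525 + 4*sqrt(14)) ≈ 3.6311e-5)
b(-167) - D = (-2 - 167) - (27525/757625401 - 4*sqrt(14)/757625401) = -169 + (-27525/757625401 + 4*sqrt(14)/757625401) = -128038720294/757625401 + 4*sqrt(14)/757625401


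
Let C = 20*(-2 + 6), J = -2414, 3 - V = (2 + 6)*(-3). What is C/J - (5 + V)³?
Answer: -39551016/1207 ≈ -32768.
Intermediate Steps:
V = 27 (V = 3 - (2 + 6)*(-3) = 3 - 8*(-3) = 3 - 1*(-24) = 3 + 24 = 27)
C = 80 (C = 20*4 = 80)
C/J - (5 + V)³ = 80/(-2414) - (5 + 27)³ = 80*(-1/2414) - 1*32³ = -40/1207 - 1*32768 = -40/1207 - 32768 = -39551016/1207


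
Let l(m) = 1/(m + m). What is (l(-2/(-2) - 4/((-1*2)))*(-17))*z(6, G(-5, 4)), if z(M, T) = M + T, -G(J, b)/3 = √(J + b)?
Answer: -17 + 17*I/2 ≈ -17.0 + 8.5*I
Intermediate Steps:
G(J, b) = -3*√(J + b)
l(m) = 1/(2*m)
(l(-2/(-2) - 4/((-1*2)))*(-17))*z(6, G(-5, 4)) = ((1/(2*(-2/(-2) - 4/((-1*2)))))*(-17))*(6 - 3*√(-5 + 4)) = ((1/(2*(-2*(-½) - 4/(-2))))*(-17))*(6 - 3*I) = ((1/(2*(1 - 4*(-½))))*(-17))*(6 - 3*I) = ((1/(2*(1 + 2)))*(-17))*(6 - 3*I) = (((½)/3)*(-17))*(6 - 3*I) = (((½)*(⅓))*(-17))*(6 - 3*I) = ((⅙)*(-17))*(6 - 3*I) = -17*(6 - 3*I)/6 = -17 + 17*I/2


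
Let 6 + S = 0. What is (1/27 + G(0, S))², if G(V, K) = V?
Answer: 1/729 ≈ 0.0013717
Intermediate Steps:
S = -6 (S = -6 + 0 = -6)
(1/27 + G(0, S))² = (1/27 + 0)² = (1/27)² = 1/729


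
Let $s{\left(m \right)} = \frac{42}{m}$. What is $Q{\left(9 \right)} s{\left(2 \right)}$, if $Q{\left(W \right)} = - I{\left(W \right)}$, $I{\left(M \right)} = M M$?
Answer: $-1701$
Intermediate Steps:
$I{\left(M \right)} = M^{2}$
$Q{\left(W \right)} = - W^{2}$
$Q{\left(9 \right)} s{\left(2 \right)} = - 9^{2} \cdot \frac{42}{2} = \left(-1\right) 81 \cdot 42 \cdot \frac{1}{2} = \left(-81\right) 21 = -1701$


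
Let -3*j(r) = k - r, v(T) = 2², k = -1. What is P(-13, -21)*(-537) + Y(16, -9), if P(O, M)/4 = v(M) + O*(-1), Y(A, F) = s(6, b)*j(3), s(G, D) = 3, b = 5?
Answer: -36512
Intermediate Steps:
v(T) = 4
j(r) = ⅓ + r/3 (j(r) = -(-1 - r)/3 = ⅓ + r/3)
Y(A, F) = 4 (Y(A, F) = 3*(⅓ + (⅓)*3) = 3*(⅓ + 1) = 3*(4/3) = 4)
P(O, M) = 16 - 4*O (P(O, M) = 4*(4 + O*(-1)) = 4*(4 - O) = 16 - 4*O)
P(-13, -21)*(-537) + Y(16, -9) = (16 - 4*(-13))*(-537) + 4 = (16 + 52)*(-537) + 4 = 68*(-537) + 4 = -36516 + 4 = -36512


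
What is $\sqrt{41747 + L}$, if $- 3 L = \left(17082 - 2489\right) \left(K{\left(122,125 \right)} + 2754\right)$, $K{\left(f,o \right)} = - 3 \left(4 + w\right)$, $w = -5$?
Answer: $2 i \sqrt{3342305} \approx 3656.4 i$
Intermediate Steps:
$K{\left(f,o \right)} = 3$ ($K{\left(f,o \right)} = - 3 \left(4 - 5\right) = \left(-3\right) \left(-1\right) = 3$)
$L = -13410967$ ($L = - \frac{\left(17082 - 2489\right) \left(3 + 2754\right)}{3} = - \frac{14593 \cdot 2757}{3} = \left(- \frac{1}{3}\right) 40232901 = -13410967$)
$\sqrt{41747 + L} = \sqrt{41747 - 13410967} = \sqrt{-13369220} = 2 i \sqrt{3342305}$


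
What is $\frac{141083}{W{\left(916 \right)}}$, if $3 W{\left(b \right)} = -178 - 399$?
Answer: $- \frac{423249}{577} \approx -733.53$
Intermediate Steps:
$W{\left(b \right)} = - \frac{577}{3}$ ($W{\left(b \right)} = \frac{-178 - 399}{3} = \frac{1}{3} \left(-577\right) = - \frac{577}{3}$)
$\frac{141083}{W{\left(916 \right)}} = \frac{141083}{- \frac{577}{3}} = 141083 \left(- \frac{3}{577}\right) = - \frac{423249}{577}$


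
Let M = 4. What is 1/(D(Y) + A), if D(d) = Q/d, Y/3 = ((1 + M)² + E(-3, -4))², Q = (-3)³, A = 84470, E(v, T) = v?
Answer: 484/40883471 ≈ 1.1839e-5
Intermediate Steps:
Q = -27
Y = 1452 (Y = 3*((1 + 4)² - 3)² = 3*(5² - 3)² = 3*(25 - 3)² = 3*22² = 3*484 = 1452)
D(d) = -27/d
1/(D(Y) + A) = 1/(-27/1452 + 84470) = 1/(-27*1/1452 + 84470) = 1/(-9/484 + 84470) = 1/(40883471/484) = 484/40883471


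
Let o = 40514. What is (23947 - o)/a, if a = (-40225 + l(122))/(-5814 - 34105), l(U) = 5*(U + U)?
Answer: -661338073/39005 ≈ -16955.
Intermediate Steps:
l(U) = 10*U (l(U) = 5*(2*U) = 10*U)
a = 39005/39919 (a = (-40225 + 10*122)/(-5814 - 34105) = (-40225 + 1220)/(-39919) = -39005*(-1/39919) = 39005/39919 ≈ 0.97710)
(23947 - o)/a = (23947 - 1*40514)/(39005/39919) = (23947 - 40514)*(39919/39005) = -16567*39919/39005 = -661338073/39005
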